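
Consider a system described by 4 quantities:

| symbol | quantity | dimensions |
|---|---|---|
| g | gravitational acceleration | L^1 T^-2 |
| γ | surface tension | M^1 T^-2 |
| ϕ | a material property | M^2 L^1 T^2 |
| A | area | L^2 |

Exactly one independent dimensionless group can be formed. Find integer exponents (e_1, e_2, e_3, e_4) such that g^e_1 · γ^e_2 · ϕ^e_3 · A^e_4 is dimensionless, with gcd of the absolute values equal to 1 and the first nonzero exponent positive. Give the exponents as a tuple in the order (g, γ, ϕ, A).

M: e_1·(0) + e_2·(1) + e_3·(2) + e_4·(0) = 0
L: e_1·(1) + e_2·(0) + e_3·(1) + e_4·(2) = 0
T: e_1·(-2) + e_2·(-2) + e_3·(2) + e_4·(0) = 0
Solving this homogeneous linear system for the smallest-integer solution (first nonzero entry positive) gives (3, -2, 1, -2).

(3, -2, 1, -2)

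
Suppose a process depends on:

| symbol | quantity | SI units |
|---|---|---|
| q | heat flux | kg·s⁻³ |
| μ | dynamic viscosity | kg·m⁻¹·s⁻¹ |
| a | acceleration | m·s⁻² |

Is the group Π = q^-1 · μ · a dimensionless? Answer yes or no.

yes

Sum the exponent of each base dimension across the product:
  M: −[q]_M + [μ]_M + [a]_M = −(1) + (1) + (0) = 0
  L: −[q]_L + [μ]_L + [a]_L = −(0) + (-1) + (1) = 0
  T: −[q]_T + [μ]_T + [a]_T = −(-3) + (-1) + (-2) = 0
  I: −[q]_I + [μ]_I + [a]_I = −(0) + (0) + (0) = 0
All base exponents vanish — dimensionless.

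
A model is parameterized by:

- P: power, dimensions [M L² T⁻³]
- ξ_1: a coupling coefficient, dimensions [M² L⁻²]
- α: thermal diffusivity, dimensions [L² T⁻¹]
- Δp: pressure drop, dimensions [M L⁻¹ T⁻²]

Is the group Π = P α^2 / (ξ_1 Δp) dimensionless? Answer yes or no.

no

Sum the exponent of each base dimension across the product:
  M: [P]_M − [ξ_1]_M + 2·[α]_M − [Δp]_M = (1) − (2) + 2·(0) − (1) = -2
  L: [P]_L − [ξ_1]_L + 2·[α]_L − [Δp]_L = (2) − (-2) + 2·(2) − (-1) = 9
  T: [P]_T − [ξ_1]_T + 2·[α]_T − [Δp]_T = (-3) − (0) + 2·(-1) − (-2) = -3
Net dimensions [M⁻² L⁹ T⁻³] ≠ [1] — not dimensionless.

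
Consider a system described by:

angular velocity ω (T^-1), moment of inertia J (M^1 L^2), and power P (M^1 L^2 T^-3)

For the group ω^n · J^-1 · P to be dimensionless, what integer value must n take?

Balance the T exponent: (-1)·n from ω, plus −(0) + (-3) = -3 from the rest, must sum to zero.
−n − 3 = 0, so n = -3.

-3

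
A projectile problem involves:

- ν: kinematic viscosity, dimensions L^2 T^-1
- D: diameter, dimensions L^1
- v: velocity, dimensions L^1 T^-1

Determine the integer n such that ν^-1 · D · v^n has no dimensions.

Balance the L exponent: (1)·n from v, plus −(2) + (1) = -1 from the rest, must sum to zero.
n − 1 = 0, so n = 1.

1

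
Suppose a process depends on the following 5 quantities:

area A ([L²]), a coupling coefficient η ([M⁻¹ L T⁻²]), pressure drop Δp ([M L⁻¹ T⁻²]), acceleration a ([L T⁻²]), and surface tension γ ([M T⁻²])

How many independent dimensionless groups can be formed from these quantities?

2

There are 5 variables and 3 base dimensions (M, L, T).
The dimension matrix has rank 3.
Independent dimensionless groups: 5 − 3 = 2.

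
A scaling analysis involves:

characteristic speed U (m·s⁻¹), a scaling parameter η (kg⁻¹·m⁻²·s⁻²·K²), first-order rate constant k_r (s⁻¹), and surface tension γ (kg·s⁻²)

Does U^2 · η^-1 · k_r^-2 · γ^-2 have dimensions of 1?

Sum the exponent of each base dimension across the product:
  M: 2·[U]_M − [η]_M − 2·[k_r]_M − 2·[γ]_M = 2·(0) − (-1) − 2·(0) − 2·(1) = -1
  L: 2·[U]_L − [η]_L − 2·[k_r]_L − 2·[γ]_L = 2·(1) − (-2) − 2·(0) − 2·(0) = 4
  T: 2·[U]_T − [η]_T − 2·[k_r]_T − 2·[γ]_T = 2·(-1) − (-2) − 2·(-1) − 2·(-2) = 6
  Θ: 2·[U]_Θ − [η]_Θ − 2·[k_r]_Θ − 2·[γ]_Θ = 2·(0) − (2) − 2·(0) − 2·(0) = -2
Net dimensions [M⁻¹ L⁴ T⁶ Θ⁻²] ≠ [1] — not dimensionless.

no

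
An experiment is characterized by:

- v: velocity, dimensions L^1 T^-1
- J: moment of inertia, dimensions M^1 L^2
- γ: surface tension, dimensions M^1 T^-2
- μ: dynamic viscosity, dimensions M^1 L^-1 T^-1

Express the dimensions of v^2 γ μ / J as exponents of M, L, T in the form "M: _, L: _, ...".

Collect each base-dimension exponent across the product:
  M: 2·(0) − (1) + (1) + (1) = 1
  L: 2·(1) − (2) + (0) + (-1) = -1
  T: 2·(-1) − (0) + (-2) + (-1) = -5
So the dimensions are [M L⁻¹ T⁻⁵].

M: 1, L: -1, T: -5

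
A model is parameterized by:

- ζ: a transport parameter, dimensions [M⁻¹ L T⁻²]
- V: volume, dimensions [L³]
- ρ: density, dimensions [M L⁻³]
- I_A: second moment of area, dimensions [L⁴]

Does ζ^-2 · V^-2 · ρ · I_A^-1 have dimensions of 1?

no

Sum the exponent of each base dimension across the product:
  M: −2·[ζ]_M − 2·[V]_M + [ρ]_M − [I_A]_M = −2·(-1) − 2·(0) + (1) − (0) = 3
  L: −2·[ζ]_L − 2·[V]_L + [ρ]_L − [I_A]_L = −2·(1) − 2·(3) + (-3) − (4) = -15
  T: −2·[ζ]_T − 2·[V]_T + [ρ]_T − [I_A]_T = −2·(-2) − 2·(0) + (0) − (0) = 4
Net dimensions [M³ L⁻¹⁵ T⁴] ≠ [1] — not dimensionless.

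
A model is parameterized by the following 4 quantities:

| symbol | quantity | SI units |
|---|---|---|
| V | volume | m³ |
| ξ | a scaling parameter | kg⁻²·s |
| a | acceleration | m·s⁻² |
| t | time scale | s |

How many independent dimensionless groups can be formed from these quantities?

There are 4 variables and 3 base dimensions (M, L, T).
The dimension matrix has rank 3.
Independent dimensionless groups: 4 − 3 = 1.

1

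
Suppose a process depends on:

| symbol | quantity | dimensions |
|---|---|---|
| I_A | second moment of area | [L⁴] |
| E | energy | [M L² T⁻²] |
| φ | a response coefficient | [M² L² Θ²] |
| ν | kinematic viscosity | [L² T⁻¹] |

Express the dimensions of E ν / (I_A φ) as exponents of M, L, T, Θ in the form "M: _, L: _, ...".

Collect each base-dimension exponent across the product:
  M: −(0) + (1) − (2) + (0) = -1
  L: −(4) + (2) − (2) + (2) = -2
  T: −(0) + (-2) − (0) + (-1) = -3
  Θ: −(0) + (0) − (2) + (0) = -2
So the dimensions are [M⁻¹ L⁻² T⁻³ Θ⁻²].

M: -1, L: -2, T: -3, Θ: -2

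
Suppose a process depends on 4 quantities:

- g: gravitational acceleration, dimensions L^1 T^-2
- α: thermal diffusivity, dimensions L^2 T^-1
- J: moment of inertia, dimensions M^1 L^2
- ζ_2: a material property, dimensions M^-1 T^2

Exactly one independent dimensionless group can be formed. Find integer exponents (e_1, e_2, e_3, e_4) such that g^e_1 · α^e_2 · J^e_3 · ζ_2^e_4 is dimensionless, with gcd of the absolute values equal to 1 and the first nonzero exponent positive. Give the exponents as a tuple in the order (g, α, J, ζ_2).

(2, -2, 1, 1)

M: e_1·(0) + e_2·(0) + e_3·(1) + e_4·(-1) = 0
L: e_1·(1) + e_2·(2) + e_3·(2) + e_4·(0) = 0
T: e_1·(-2) + e_2·(-1) + e_3·(0) + e_4·(2) = 0
Solving this homogeneous linear system for the smallest-integer solution (first nonzero entry positive) gives (2, -2, 1, 1).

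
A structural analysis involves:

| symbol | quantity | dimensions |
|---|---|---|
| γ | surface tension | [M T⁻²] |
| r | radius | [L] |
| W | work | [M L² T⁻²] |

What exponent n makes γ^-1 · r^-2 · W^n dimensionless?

1

Balance the M exponent: (1)·n from W, plus −(1) − 2·(0) = -1 from the rest, must sum to zero.
n − 1 = 0, so n = 1.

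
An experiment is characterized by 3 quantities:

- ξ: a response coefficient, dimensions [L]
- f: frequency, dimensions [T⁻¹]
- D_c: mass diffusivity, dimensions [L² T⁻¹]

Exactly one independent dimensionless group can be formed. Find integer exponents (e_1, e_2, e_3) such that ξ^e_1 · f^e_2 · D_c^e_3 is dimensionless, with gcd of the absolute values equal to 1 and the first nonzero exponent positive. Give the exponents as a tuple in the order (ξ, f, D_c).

L: e_1·(1) + e_2·(0) + e_3·(2) = 0
T: e_1·(0) + e_2·(-1) + e_3·(-1) = 0
Solving this homogeneous linear system for the smallest-integer solution (first nonzero entry positive) gives (2, 1, -1).

(2, 1, -1)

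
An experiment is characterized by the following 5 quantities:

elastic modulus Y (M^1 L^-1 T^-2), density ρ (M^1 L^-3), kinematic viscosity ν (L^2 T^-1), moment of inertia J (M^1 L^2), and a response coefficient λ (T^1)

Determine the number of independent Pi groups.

2

There are 5 variables and 3 base dimensions (M, L, T).
The dimension matrix has rank 3.
Independent dimensionless groups: 5 − 3 = 2.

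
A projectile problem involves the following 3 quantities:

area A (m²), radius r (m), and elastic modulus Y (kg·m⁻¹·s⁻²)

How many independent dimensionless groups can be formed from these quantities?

1

There are 3 variables and 3 base dimensions (M, L, T).
The dimension matrix has rank 2 (less than 3: the dimension vectors are linearly dependent).
Independent dimensionless groups: 3 − 2 = 1.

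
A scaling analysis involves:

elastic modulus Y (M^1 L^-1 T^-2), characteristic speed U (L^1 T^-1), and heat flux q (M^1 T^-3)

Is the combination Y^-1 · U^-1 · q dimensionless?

yes

Sum the exponent of each base dimension across the product:
  M: −[Y]_M − [U]_M + [q]_M = −(1) − (0) + (1) = 0
  L: −[Y]_L − [U]_L + [q]_L = −(-1) − (1) + (0) = 0
  T: −[Y]_T − [U]_T + [q]_T = −(-2) − (-1) + (-3) = 0
All base exponents vanish — dimensionless.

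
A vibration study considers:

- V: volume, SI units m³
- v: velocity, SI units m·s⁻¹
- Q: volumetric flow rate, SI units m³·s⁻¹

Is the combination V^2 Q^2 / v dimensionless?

no

Sum the exponent of each base dimension across the product:
  L: 2·[V]_L − [v]_L + 2·[Q]_L = 2·(3) − (1) + 2·(3) = 11
  T: 2·[V]_T − [v]_T + 2·[Q]_T = 2·(0) − (-1) + 2·(-1) = -1
Net dimensions [L¹¹ T⁻¹] ≠ [1] — not dimensionless.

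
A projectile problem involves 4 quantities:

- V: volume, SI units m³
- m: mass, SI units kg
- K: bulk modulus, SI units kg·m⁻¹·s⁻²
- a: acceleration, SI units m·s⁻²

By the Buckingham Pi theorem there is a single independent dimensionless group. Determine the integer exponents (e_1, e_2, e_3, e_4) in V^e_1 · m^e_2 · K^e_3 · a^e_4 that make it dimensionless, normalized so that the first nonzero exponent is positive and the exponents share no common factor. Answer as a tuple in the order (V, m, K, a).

(2, -3, 3, -3)

M: e_1·(0) + e_2·(1) + e_3·(1) + e_4·(0) = 0
L: e_1·(3) + e_2·(0) + e_3·(-1) + e_4·(1) = 0
T: e_1·(0) + e_2·(0) + e_3·(-2) + e_4·(-2) = 0
Solving this homogeneous linear system for the smallest-integer solution (first nonzero entry positive) gives (2, -3, 3, -3).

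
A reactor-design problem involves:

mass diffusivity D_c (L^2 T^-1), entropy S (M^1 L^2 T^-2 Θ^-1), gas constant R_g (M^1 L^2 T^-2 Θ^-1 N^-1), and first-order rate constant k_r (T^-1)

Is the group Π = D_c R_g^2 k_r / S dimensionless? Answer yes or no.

no

Sum the exponent of each base dimension across the product:
  M: [D_c]_M − [S]_M + 2·[R_g]_M + [k_r]_M = (0) − (1) + 2·(1) + (0) = 1
  L: [D_c]_L − [S]_L + 2·[R_g]_L + [k_r]_L = (2) − (2) + 2·(2) + (0) = 4
  T: [D_c]_T − [S]_T + 2·[R_g]_T + [k_r]_T = (-1) − (-2) + 2·(-2) + (-1) = -4
  Θ: [D_c]_Θ − [S]_Θ + 2·[R_g]_Θ + [k_r]_Θ = (0) − (-1) + 2·(-1) + (0) = -1
  N: [D_c]_N − [S]_N + 2·[R_g]_N + [k_r]_N = (0) − (0) + 2·(-1) + (0) = -2
Net dimensions [M L⁴ T⁻⁴ Θ⁻¹ N⁻²] ≠ [1] — not dimensionless.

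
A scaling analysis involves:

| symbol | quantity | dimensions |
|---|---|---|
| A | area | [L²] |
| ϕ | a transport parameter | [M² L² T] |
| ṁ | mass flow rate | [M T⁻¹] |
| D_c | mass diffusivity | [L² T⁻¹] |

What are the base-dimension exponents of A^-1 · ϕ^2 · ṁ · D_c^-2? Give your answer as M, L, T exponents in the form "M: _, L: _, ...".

M: 5, L: -2, T: 3

Collect each base-dimension exponent across the product:
  M: −(0) + 2·(2) + (1) − 2·(0) = 5
  L: −(2) + 2·(2) + (0) − 2·(2) = -2
  T: −(0) + 2·(1) + (-1) − 2·(-1) = 3
So the dimensions are [M⁵ L⁻² T³].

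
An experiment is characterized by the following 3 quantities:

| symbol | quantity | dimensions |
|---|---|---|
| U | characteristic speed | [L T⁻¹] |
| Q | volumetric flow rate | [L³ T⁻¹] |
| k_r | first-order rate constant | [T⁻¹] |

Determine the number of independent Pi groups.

1

There are 3 variables and 2 base dimensions (L, T).
The dimension matrix has rank 2.
Independent dimensionless groups: 3 − 2 = 1.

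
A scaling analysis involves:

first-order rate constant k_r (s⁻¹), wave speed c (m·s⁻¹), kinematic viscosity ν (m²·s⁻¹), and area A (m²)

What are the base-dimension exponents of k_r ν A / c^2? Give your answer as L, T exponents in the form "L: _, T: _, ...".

L: 2, T: 0

Collect each base-dimension exponent across the product:
  L: (0) − 2·(1) + (2) + (2) = 2
  T: (-1) − 2·(-1) + (-1) + (0) = 0
So the dimensions are [L²].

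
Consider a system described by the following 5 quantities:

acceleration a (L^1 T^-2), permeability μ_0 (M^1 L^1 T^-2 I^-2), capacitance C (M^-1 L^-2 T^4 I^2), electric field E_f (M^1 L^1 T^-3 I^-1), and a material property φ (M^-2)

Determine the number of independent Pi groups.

There are 5 variables and 4 base dimensions (M, L, T, I).
The dimension matrix has rank 4.
Independent dimensionless groups: 5 − 4 = 1.

1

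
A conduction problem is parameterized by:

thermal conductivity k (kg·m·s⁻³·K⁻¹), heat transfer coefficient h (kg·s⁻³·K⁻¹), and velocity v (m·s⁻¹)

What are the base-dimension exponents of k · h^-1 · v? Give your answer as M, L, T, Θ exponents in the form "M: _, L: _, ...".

M: 0, L: 2, T: -1, Θ: 0

Collect each base-dimension exponent across the product:
  M: (1) − (1) + (0) = 0
  L: (1) − (0) + (1) = 2
  T: (-3) − (-3) + (-1) = -1
  Θ: (-1) − (-1) + (0) = 0
So the dimensions are [L² T⁻¹].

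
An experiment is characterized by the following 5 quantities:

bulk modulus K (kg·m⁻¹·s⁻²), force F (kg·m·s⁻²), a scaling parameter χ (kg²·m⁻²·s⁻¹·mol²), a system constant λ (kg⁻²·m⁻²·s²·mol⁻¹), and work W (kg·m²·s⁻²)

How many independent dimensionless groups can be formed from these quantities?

There are 5 variables and 4 base dimensions (M, L, T, N).
The dimension matrix has rank 4.
Independent dimensionless groups: 5 − 4 = 1.

1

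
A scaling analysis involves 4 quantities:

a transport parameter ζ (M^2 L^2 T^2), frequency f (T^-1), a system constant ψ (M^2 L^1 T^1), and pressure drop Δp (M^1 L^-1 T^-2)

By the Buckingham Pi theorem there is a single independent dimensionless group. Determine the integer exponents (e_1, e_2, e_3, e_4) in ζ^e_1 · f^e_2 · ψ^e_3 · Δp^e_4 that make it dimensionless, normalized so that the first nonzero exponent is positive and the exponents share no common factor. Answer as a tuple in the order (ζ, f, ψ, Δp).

M: e_1·(2) + e_2·(0) + e_3·(2) + e_4·(1) = 0
L: e_1·(2) + e_2·(0) + e_3·(1) + e_4·(-1) = 0
T: e_1·(2) + e_2·(-1) + e_3·(1) + e_4·(-2) = 0
Solving this homogeneous linear system for the smallest-integer solution (first nonzero entry positive) gives (3, -2, -4, 2).

(3, -2, -4, 2)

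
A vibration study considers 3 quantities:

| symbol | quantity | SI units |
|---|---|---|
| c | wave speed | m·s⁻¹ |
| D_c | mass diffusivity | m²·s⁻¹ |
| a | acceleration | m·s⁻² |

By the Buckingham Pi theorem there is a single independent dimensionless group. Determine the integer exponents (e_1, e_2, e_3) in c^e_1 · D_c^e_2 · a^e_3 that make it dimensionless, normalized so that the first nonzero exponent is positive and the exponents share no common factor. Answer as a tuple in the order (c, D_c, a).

L: e_1·(1) + e_2·(2) + e_3·(1) = 0
T: e_1·(-1) + e_2·(-1) + e_3·(-2) = 0
Solving this homogeneous linear system for the smallest-integer solution (first nonzero entry positive) gives (3, -1, -1).

(3, -1, -1)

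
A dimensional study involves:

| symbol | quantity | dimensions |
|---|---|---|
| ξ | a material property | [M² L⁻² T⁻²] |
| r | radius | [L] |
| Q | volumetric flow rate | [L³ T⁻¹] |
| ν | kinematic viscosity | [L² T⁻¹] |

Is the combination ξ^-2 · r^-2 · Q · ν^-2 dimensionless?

Sum the exponent of each base dimension across the product:
  M: −2·[ξ]_M − 2·[r]_M + [Q]_M − 2·[ν]_M = −2·(2) − 2·(0) + (0) − 2·(0) = -4
  L: −2·[ξ]_L − 2·[r]_L + [Q]_L − 2·[ν]_L = −2·(-2) − 2·(1) + (3) − 2·(2) = 1
  T: −2·[ξ]_T − 2·[r]_T + [Q]_T − 2·[ν]_T = −2·(-2) − 2·(0) + (-1) − 2·(-1) = 5
Net dimensions [M⁻⁴ L T⁵] ≠ [1] — not dimensionless.

no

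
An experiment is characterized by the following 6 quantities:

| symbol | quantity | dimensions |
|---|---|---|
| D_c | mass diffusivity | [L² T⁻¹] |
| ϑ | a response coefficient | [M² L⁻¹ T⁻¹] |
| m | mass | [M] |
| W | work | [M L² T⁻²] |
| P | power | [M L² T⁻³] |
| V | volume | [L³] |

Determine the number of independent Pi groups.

There are 6 variables and 3 base dimensions (M, L, T).
The dimension matrix has rank 3.
Independent dimensionless groups: 6 − 3 = 3.

3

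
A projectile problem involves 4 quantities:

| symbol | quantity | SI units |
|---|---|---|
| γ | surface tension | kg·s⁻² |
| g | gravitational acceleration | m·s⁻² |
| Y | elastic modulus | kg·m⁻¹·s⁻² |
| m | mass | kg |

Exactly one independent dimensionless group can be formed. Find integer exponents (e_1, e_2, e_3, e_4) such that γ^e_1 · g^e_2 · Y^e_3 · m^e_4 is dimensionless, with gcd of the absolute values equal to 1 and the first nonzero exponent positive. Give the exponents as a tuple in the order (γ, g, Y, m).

M: e_1·(1) + e_2·(0) + e_3·(1) + e_4·(1) = 0
L: e_1·(0) + e_2·(1) + e_3·(-1) + e_4·(0) = 0
T: e_1·(-2) + e_2·(-2) + e_3·(-2) + e_4·(0) = 0
Solving this homogeneous linear system for the smallest-integer solution (first nonzero entry positive) gives (2, -1, -1, -1).

(2, -1, -1, -1)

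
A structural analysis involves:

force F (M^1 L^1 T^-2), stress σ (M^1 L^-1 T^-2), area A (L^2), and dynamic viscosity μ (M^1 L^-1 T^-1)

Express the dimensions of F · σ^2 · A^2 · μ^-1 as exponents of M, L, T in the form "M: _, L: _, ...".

M: 2, L: 4, T: -5

Collect each base-dimension exponent across the product:
  M: (1) + 2·(1) + 2·(0) − (1) = 2
  L: (1) + 2·(-1) + 2·(2) − (-1) = 4
  T: (-2) + 2·(-2) + 2·(0) − (-1) = -5
So the dimensions are [M² L⁴ T⁻⁵].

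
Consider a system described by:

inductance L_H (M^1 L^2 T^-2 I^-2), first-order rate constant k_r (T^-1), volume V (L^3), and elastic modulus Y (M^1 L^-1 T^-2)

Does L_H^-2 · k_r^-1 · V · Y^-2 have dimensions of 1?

Sum the exponent of each base dimension across the product:
  M: −2·[L_H]_M − [k_r]_M + [V]_M − 2·[Y]_M = −2·(1) − (0) + (0) − 2·(1) = -4
  L: −2·[L_H]_L − [k_r]_L + [V]_L − 2·[Y]_L = −2·(2) − (0) + (3) − 2·(-1) = 1
  T: −2·[L_H]_T − [k_r]_T + [V]_T − 2·[Y]_T = −2·(-2) − (-1) + (0) − 2·(-2) = 9
  I: −2·[L_H]_I − [k_r]_I + [V]_I − 2·[Y]_I = −2·(-2) − (0) + (0) − 2·(0) = 4
Net dimensions [M⁻⁴ L T⁹ I⁴] ≠ [1] — not dimensionless.

no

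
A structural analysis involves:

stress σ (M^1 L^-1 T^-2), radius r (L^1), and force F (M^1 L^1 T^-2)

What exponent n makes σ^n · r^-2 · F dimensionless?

Balance the M exponent: (1)·n from σ, plus −2·(0) + (1) = 1 from the rest, must sum to zero.
n + 1 = 0, so n = -1.

-1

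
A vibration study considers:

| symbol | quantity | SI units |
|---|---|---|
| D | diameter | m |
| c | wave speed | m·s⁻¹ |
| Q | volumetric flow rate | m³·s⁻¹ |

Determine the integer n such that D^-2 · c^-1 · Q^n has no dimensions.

1

Balance the L exponent: (3)·n from Q, plus −2·(1) − (1) = -3 from the rest, must sum to zero.
3n − 3 = 0, so n = 1.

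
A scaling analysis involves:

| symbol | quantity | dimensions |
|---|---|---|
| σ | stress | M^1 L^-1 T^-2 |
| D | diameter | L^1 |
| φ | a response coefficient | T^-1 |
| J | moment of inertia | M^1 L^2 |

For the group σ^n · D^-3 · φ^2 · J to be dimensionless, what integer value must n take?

-1

Balance the M exponent: (1)·n from σ, plus −3·(0) + 2·(0) + (1) = 1 from the rest, must sum to zero.
n + 1 = 0, so n = -1.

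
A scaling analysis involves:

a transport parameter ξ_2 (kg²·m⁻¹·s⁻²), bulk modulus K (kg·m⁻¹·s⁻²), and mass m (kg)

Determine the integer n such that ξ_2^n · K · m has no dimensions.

Balance the M exponent: (2)·n from ξ_2, plus (1) + (1) = 2 from the rest, must sum to zero.
2n + 2 = 0, so n = -1.

-1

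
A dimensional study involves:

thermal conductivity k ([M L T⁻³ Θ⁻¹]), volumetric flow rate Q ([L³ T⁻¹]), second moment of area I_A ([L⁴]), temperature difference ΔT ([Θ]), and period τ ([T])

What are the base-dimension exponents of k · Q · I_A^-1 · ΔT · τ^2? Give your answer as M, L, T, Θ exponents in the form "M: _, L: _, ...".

M: 1, L: 0, T: -2, Θ: 0

Collect each base-dimension exponent across the product:
  M: (1) + (0) − (0) + (0) + 2·(0) = 1
  L: (1) + (3) − (4) + (0) + 2·(0) = 0
  T: (-3) + (-1) − (0) + (0) + 2·(1) = -2
  Θ: (-1) + (0) − (0) + (1) + 2·(0) = 0
So the dimensions are [M T⁻²].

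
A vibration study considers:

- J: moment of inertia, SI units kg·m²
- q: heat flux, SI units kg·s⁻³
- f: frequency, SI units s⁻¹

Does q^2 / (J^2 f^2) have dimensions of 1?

Sum the exponent of each base dimension across the product:
  M: −2·[J]_M + 2·[q]_M − 2·[f]_M = −2·(1) + 2·(1) − 2·(0) = 0
  L: −2·[J]_L + 2·[q]_L − 2·[f]_L = −2·(2) + 2·(0) − 2·(0) = -4
  T: −2·[J]_T + 2·[q]_T − 2·[f]_T = −2·(0) + 2·(-3) − 2·(-1) = -4
Net dimensions [L⁻⁴ T⁻⁴] ≠ [1] — not dimensionless.

no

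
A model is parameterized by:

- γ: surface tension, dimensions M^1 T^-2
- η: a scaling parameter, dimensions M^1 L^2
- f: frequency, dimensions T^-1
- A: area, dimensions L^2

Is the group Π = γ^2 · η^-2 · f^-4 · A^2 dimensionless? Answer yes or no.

yes

Sum the exponent of each base dimension across the product:
  M: 2·[γ]_M − 2·[η]_M − 4·[f]_M + 2·[A]_M = 2·(1) − 2·(1) − 4·(0) + 2·(0) = 0
  L: 2·[γ]_L − 2·[η]_L − 4·[f]_L + 2·[A]_L = 2·(0) − 2·(2) − 4·(0) + 2·(2) = 0
  T: 2·[γ]_T − 2·[η]_T − 4·[f]_T + 2·[A]_T = 2·(-2) − 2·(0) − 4·(-1) + 2·(0) = 0
All base exponents vanish — dimensionless.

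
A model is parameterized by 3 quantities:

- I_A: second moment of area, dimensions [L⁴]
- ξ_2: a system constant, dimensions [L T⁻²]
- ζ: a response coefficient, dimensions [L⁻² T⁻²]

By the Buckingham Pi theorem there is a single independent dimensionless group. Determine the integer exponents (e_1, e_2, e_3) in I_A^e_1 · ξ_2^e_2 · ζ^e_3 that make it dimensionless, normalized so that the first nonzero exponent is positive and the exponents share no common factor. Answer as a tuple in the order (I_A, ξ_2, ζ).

L: e_1·(4) + e_2·(1) + e_3·(-2) = 0
T: e_1·(0) + e_2·(-2) + e_3·(-2) = 0
Solving this homogeneous linear system for the smallest-integer solution (first nonzero entry positive) gives (3, -4, 4).

(3, -4, 4)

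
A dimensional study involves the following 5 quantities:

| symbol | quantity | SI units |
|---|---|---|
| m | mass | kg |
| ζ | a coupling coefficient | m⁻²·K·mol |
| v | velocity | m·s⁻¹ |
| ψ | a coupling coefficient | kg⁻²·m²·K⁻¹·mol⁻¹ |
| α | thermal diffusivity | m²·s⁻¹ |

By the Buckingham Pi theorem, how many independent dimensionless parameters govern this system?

1

There are 5 variables and 5 base dimensions (M, L, T, Θ, N).
The dimension matrix has rank 4 (less than 5: the dimension vectors are linearly dependent).
Independent dimensionless groups: 5 − 4 = 1.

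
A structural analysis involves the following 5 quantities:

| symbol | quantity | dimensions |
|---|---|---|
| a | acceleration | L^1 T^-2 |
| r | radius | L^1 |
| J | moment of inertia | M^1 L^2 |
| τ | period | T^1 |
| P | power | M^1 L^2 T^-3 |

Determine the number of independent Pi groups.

2

There are 5 variables and 3 base dimensions (M, L, T).
The dimension matrix has rank 3.
Independent dimensionless groups: 5 − 3 = 2.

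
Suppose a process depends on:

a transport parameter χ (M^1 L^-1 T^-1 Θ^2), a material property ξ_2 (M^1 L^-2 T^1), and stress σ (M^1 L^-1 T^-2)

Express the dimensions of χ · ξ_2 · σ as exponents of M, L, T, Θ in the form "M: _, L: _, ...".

Collect each base-dimension exponent across the product:
  M: (1) + (1) + (1) = 3
  L: (-1) + (-2) + (-1) = -4
  T: (-1) + (1) + (-2) = -2
  Θ: (2) + (0) + (0) = 2
So the dimensions are [M³ L⁻⁴ T⁻² Θ²].

M: 3, L: -4, T: -2, Θ: 2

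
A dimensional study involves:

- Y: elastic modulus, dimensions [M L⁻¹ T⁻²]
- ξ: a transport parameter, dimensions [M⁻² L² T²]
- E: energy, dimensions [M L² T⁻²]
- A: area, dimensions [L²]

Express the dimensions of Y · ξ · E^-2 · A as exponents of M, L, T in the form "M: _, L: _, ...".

M: -3, L: -1, T: 4

Collect each base-dimension exponent across the product:
  M: (1) + (-2) − 2·(1) + (0) = -3
  L: (-1) + (2) − 2·(2) + (2) = -1
  T: (-2) + (2) − 2·(-2) + (0) = 4
So the dimensions are [M⁻³ L⁻¹ T⁴].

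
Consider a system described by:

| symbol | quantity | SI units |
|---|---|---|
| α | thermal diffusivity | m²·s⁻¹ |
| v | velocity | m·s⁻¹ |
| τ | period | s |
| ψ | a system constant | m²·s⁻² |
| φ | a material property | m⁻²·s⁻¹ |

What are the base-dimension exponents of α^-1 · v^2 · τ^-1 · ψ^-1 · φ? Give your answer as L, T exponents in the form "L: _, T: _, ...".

L: -4, T: -1

Collect each base-dimension exponent across the product:
  L: −(2) + 2·(1) − (0) − (2) + (-2) = -4
  T: −(-1) + 2·(-1) − (1) − (-2) + (-1) = -1
So the dimensions are [L⁻⁴ T⁻¹].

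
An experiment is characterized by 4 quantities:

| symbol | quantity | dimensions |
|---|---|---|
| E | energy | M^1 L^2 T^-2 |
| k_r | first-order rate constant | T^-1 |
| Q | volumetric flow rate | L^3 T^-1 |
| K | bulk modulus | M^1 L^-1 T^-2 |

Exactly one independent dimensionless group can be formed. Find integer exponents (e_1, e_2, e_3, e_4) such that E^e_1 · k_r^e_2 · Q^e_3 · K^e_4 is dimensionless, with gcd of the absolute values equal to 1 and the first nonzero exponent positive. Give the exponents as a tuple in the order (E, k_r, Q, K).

M: e_1·(1) + e_2·(0) + e_3·(0) + e_4·(1) = 0
L: e_1·(2) + e_2·(0) + e_3·(3) + e_4·(-1) = 0
T: e_1·(-2) + e_2·(-1) + e_3·(-1) + e_4·(-2) = 0
Solving this homogeneous linear system for the smallest-integer solution (first nonzero entry positive) gives (1, 1, -1, -1).

(1, 1, -1, -1)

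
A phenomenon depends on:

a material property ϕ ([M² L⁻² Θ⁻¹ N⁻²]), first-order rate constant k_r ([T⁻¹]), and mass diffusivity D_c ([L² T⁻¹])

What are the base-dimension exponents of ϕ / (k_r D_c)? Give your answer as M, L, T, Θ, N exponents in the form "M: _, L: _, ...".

Collect each base-dimension exponent across the product:
  M: (2) − (0) − (0) = 2
  L: (-2) − (0) − (2) = -4
  T: (0) − (-1) − (-1) = 2
  Θ: (-1) − (0) − (0) = -1
  N: (-2) − (0) − (0) = -2
So the dimensions are [M² L⁻⁴ T² Θ⁻¹ N⁻²].

M: 2, L: -4, T: 2, Θ: -1, N: -2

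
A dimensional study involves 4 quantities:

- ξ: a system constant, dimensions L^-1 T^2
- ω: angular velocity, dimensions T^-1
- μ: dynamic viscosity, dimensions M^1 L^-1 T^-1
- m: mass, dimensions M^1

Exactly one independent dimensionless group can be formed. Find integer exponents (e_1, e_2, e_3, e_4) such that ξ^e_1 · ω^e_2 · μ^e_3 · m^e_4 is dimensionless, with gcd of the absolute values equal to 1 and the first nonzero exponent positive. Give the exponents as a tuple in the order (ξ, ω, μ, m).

M: e_1·(0) + e_2·(0) + e_3·(1) + e_4·(1) = 0
L: e_1·(-1) + e_2·(0) + e_3·(-1) + e_4·(0) = 0
T: e_1·(2) + e_2·(-1) + e_3·(-1) + e_4·(0) = 0
Solving this homogeneous linear system for the smallest-integer solution (first nonzero entry positive) gives (1, 3, -1, 1).

(1, 3, -1, 1)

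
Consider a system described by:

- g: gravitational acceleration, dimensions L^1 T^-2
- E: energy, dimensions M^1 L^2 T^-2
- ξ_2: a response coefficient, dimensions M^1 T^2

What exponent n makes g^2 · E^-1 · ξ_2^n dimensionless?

Balance the M exponent: (1)·n from ξ_2, plus 2·(0) − (1) = -1 from the rest, must sum to zero.
n − 1 = 0, so n = 1.

1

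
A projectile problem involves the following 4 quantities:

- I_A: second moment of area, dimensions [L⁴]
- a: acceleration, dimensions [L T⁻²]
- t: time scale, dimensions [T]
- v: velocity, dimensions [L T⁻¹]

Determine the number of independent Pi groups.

2

There are 4 variables and 2 base dimensions (L, T).
The dimension matrix has rank 2.
Independent dimensionless groups: 4 − 2 = 2.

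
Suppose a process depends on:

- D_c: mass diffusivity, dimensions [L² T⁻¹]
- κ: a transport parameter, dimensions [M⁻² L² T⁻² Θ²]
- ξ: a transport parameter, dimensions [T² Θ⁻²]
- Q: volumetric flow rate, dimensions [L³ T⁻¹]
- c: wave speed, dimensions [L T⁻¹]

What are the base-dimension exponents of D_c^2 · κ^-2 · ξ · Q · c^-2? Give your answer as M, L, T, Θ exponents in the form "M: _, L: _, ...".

Collect each base-dimension exponent across the product:
  M: 2·(0) − 2·(-2) + (0) + (0) − 2·(0) = 4
  L: 2·(2) − 2·(2) + (0) + (3) − 2·(1) = 1
  T: 2·(-1) − 2·(-2) + (2) + (-1) − 2·(-1) = 5
  Θ: 2·(0) − 2·(2) + (-2) + (0) − 2·(0) = -6
So the dimensions are [M⁴ L T⁵ Θ⁻⁶].

M: 4, L: 1, T: 5, Θ: -6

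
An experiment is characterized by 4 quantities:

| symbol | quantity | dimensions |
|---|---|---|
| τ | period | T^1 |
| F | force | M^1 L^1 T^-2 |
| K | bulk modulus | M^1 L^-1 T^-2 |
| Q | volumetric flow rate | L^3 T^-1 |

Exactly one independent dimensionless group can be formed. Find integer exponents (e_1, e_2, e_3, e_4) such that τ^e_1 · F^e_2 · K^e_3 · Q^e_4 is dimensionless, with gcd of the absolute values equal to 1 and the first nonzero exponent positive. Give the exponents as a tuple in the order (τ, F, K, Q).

(2, -3, 3, 2)

M: e_1·(0) + e_2·(1) + e_3·(1) + e_4·(0) = 0
L: e_1·(0) + e_2·(1) + e_3·(-1) + e_4·(3) = 0
T: e_1·(1) + e_2·(-2) + e_3·(-2) + e_4·(-1) = 0
Solving this homogeneous linear system for the smallest-integer solution (first nonzero entry positive) gives (2, -3, 3, 2).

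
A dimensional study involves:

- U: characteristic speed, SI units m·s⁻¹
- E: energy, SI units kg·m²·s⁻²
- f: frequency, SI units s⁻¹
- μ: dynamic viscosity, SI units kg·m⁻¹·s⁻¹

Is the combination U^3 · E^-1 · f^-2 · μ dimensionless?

Sum the exponent of each base dimension across the product:
  M: 3·[U]_M − [E]_M − 2·[f]_M + [μ]_M = 3·(0) − (1) − 2·(0) + (1) = 0
  L: 3·[U]_L − [E]_L − 2·[f]_L + [μ]_L = 3·(1) − (2) − 2·(0) + (-1) = 0
  T: 3·[U]_T − [E]_T − 2·[f]_T + [μ]_T = 3·(-1) − (-2) − 2·(-1) + (-1) = 0
  Θ: 3·[U]_Θ − [E]_Θ − 2·[f]_Θ + [μ]_Θ = 3·(0) − (0) − 2·(0) + (0) = 0
All base exponents vanish — dimensionless.

yes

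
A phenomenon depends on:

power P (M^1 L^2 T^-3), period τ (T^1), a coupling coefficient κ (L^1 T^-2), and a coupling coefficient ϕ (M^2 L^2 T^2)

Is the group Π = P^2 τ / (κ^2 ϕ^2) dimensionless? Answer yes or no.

Sum the exponent of each base dimension across the product:
  M: 2·[P]_M + [τ]_M − 2·[κ]_M − 2·[ϕ]_M = 2·(1) + (0) − 2·(0) − 2·(2) = -2
  L: 2·[P]_L + [τ]_L − 2·[κ]_L − 2·[ϕ]_L = 2·(2) + (0) − 2·(1) − 2·(2) = -2
  T: 2·[P]_T + [τ]_T − 2·[κ]_T − 2·[ϕ]_T = 2·(-3) + (1) − 2·(-2) − 2·(2) = -5
Net dimensions [M⁻² L⁻² T⁻⁵] ≠ [1] — not dimensionless.

no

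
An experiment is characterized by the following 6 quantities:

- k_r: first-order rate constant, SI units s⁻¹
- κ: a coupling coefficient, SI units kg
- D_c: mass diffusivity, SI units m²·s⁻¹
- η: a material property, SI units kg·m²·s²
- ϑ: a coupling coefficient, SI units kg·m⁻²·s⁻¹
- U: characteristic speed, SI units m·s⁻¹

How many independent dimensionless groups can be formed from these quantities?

There are 6 variables and 3 base dimensions (M, L, T).
The dimension matrix has rank 3.
Independent dimensionless groups: 6 − 3 = 3.

3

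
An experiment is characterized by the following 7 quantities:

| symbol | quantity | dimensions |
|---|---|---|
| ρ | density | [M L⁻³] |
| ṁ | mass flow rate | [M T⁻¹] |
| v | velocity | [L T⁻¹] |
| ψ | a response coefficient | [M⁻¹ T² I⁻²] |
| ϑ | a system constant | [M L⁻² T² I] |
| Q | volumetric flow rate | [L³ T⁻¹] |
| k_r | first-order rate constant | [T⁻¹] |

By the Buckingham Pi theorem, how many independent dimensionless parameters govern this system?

3

There are 7 variables and 4 base dimensions (M, L, T, I).
The dimension matrix has rank 4.
Independent dimensionless groups: 7 − 4 = 3.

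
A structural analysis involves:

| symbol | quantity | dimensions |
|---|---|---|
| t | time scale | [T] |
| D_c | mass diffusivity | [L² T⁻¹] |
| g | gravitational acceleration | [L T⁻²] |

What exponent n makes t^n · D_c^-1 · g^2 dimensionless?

Balance the T exponent: (1)·n from t, plus −(-1) + 2·(-2) = -3 from the rest, must sum to zero.
n − 3 = 0, so n = 3.

3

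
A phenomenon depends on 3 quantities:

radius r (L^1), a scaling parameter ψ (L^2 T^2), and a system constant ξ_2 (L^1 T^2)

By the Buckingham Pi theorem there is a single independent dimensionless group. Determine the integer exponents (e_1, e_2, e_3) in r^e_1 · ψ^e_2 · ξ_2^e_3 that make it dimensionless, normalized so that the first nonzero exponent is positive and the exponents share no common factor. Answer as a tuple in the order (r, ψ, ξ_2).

(1, -1, 1)

L: e_1·(1) + e_2·(2) + e_3·(1) = 0
T: e_1·(0) + e_2·(2) + e_3·(2) = 0
Solving this homogeneous linear system for the smallest-integer solution (first nonzero entry positive) gives (1, -1, 1).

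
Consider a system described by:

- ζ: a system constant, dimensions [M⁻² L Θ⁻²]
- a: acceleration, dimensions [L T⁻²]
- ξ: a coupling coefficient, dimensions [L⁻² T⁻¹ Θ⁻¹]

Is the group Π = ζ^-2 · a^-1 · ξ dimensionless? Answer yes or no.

no

Sum the exponent of each base dimension across the product:
  M: −2·[ζ]_M − [a]_M + [ξ]_M = −2·(-2) − (0) + (0) = 4
  L: −2·[ζ]_L − [a]_L + [ξ]_L = −2·(1) − (1) + (-2) = -5
  T: −2·[ζ]_T − [a]_T + [ξ]_T = −2·(0) − (-2) + (-1) = 1
  Θ: −2·[ζ]_Θ − [a]_Θ + [ξ]_Θ = −2·(-2) − (0) + (-1) = 3
Net dimensions [M⁴ L⁻⁵ T Θ³] ≠ [1] — not dimensionless.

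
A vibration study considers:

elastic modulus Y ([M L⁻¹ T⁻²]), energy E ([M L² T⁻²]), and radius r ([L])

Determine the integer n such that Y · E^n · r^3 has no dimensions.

Balance the M exponent: (1)·n from E, plus (1) + 3·(0) = 1 from the rest, must sum to zero.
n + 1 = 0, so n = -1.

-1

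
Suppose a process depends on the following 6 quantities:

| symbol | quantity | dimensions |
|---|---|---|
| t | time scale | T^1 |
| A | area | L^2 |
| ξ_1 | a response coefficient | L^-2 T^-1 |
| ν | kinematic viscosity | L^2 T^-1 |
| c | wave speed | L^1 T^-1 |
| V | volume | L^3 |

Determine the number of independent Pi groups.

4

There are 6 variables and 2 base dimensions (L, T).
The dimension matrix has rank 2.
Independent dimensionless groups: 6 − 2 = 4.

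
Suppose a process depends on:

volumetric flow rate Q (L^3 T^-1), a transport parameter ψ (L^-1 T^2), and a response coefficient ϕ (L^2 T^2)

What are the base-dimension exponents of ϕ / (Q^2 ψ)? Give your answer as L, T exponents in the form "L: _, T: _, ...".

L: -3, T: 2

Collect each base-dimension exponent across the product:
  L: −2·(3) − (-1) + (2) = -3
  T: −2·(-1) − (2) + (2) = 2
So the dimensions are [L⁻³ T²].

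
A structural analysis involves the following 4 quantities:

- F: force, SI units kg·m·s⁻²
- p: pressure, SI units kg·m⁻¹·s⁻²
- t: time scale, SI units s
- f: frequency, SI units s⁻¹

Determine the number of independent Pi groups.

1

There are 4 variables and 3 base dimensions (M, L, T).
The dimension matrix has rank 3.
Independent dimensionless groups: 4 − 3 = 1.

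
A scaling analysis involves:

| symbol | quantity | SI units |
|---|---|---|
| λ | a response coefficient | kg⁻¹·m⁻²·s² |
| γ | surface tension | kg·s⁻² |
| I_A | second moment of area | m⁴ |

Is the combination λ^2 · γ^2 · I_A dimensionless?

yes

Sum the exponent of each base dimension across the product:
  M: 2·[λ]_M + 2·[γ]_M + [I_A]_M = 2·(-1) + 2·(1) + (0) = 0
  L: 2·[λ]_L + 2·[γ]_L + [I_A]_L = 2·(-2) + 2·(0) + (4) = 0
  T: 2·[λ]_T + 2·[γ]_T + [I_A]_T = 2·(2) + 2·(-2) + (0) = 0
All base exponents vanish — dimensionless.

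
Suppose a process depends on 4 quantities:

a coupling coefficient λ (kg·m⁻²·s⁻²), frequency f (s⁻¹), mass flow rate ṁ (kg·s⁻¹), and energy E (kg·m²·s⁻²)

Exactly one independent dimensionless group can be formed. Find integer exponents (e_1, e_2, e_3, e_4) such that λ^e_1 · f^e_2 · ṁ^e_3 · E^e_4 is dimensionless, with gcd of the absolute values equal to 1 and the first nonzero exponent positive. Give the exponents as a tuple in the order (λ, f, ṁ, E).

(1, -2, -2, 1)

M: e_1·(1) + e_2·(0) + e_3·(1) + e_4·(1) = 0
L: e_1·(-2) + e_2·(0) + e_3·(0) + e_4·(2) = 0
T: e_1·(-2) + e_2·(-1) + e_3·(-1) + e_4·(-2) = 0
Solving this homogeneous linear system for the smallest-integer solution (first nonzero entry positive) gives (1, -2, -2, 1).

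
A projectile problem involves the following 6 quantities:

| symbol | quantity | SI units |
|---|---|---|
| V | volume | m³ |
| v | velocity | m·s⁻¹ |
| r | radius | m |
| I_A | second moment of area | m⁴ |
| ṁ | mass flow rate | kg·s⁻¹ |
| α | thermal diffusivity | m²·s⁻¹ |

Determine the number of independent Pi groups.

3

There are 6 variables and 3 base dimensions (M, L, T).
The dimension matrix has rank 3.
Independent dimensionless groups: 6 − 3 = 3.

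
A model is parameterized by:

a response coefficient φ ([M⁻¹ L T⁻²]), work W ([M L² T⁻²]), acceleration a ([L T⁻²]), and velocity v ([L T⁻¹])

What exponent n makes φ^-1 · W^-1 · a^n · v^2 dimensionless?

1

Balance the L exponent: (1)·n from a, plus −(1) − (2) + 2·(1) = -1 from the rest, must sum to zero.
n − 1 = 0, so n = 1.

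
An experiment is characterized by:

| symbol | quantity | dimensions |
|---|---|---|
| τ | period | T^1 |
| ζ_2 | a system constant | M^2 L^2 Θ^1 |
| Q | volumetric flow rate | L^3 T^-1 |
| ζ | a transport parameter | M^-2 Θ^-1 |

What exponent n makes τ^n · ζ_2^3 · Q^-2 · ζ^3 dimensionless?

-2

Balance the T exponent: (1)·n from τ, plus 3·(0) − 2·(-1) + 3·(0) = 2 from the rest, must sum to zero.
n + 2 = 0, so n = -2.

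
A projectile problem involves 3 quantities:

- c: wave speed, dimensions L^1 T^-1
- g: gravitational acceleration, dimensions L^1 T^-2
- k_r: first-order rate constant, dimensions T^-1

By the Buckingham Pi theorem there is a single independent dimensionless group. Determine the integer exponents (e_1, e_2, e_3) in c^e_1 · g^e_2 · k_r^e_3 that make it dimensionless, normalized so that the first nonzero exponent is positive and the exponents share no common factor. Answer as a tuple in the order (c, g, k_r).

L: e_1·(1) + e_2·(1) + e_3·(0) = 0
T: e_1·(-1) + e_2·(-2) + e_3·(-1) = 0
Solving this homogeneous linear system for the smallest-integer solution (first nonzero entry positive) gives (1, -1, 1).

(1, -1, 1)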